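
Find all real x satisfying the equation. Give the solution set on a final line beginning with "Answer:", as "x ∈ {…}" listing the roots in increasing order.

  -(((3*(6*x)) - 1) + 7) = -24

Step 1. [-(((3*(6*x)) - 1) + 7) = -24] flip signs both sides. So neg: ((3*(6*x)) - 1) + 7 = 24.
Step 2. [((3*(6*x)) - 1) + 7 = 24] subtract 7: x sits inside (… + 7), so sub: (3*(6*x)) - 1 = 17.
Step 3. [(3*(6*x)) - 1 = 17] -1 is outermost — add 1 both sides. So sub: 3*(6*x) = 18.
Step 4. [3*(6*x) = 18] LHS = 3·(…); ÷3 both sides. So div: 6*x = 6.
Step 5. [6*x = 6] leading coefficient 6: divide by 6 ⇒ div: x = 1.

Answer: x ∈ {1}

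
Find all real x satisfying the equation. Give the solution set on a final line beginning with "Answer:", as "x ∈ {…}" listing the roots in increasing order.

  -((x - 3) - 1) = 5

Step 1. [-((x - 3) - 1) = 5] leading − — multiply by −1. So neg: (x - 3) - 1 = -5.
Step 2. [(x - 3) - 1 = -5] 1 comes off first (add 1). So sub: x - 3 = -4.
Step 3. [x - 3 = -4] peel the -3: add 3 from each side, so sub: x = -1.

Answer: x ∈ {-1}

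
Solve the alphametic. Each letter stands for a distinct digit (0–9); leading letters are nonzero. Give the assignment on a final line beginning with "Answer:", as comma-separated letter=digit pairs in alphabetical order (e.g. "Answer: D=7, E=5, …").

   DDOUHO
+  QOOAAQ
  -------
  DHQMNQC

Step 1. [col 1: O + Q ≡ C (mod 10)] no forcing yet in column 1 (carry-in 0); O=7 is free and consistent — try it ⇒ O=7.
Step 2. [D] the sum has 7 digits but both addends have 6; that extra leading digit D is the final carry, namely 1, so D=1.
Step 3. [col 1: O + Q ≡ C (mod 10)] Q=9 is one option consistent with column 1 (O + Q ≡ C (mod 10), carry-in 0) — take it ⇒ Q=9.
Step 4. [col 1: O + Q ≡ C (mod 10)] in column 1 we have O+Q≡C with carry-in 0; given O=7, Q=9 and digits 1,7,9 already taken and all letters distinct, that pins C to 6, so C=6.
Step 5. [col 2: H + A ≡ Q (mod 10)] several values work for H in column 2 (H + A ≡ Q (mod 10), carry-in 1); try H=0 ⇒ H=0.
Step 6. [col 2: H + A ≡ Q (mod 10)] from column 2 (H=0, Q=9, carry-in 1, digits 0,1,6,7,9 already taken and all letters distinct): A must equal 8, so A=8.
Step 7. [col 3: U + A ≡ N (mod 10)] no forcing yet in column 3 (carry-in 0); N=2 is free and consistent — try it ⇒ N=2.
Step 8. [col 3: U + A ≡ N (mod 10)] column 3: given A=8, N=2, carry-in 0, and digits 0,1,2,6,7,8,9 already taken and all letters distinct, U+A≡N (mod 10) forces U=4, so U=4.
Step 9. [col 4: O + O ≡ M (mod 10)] column 4: given O=7, carry-in 1, and digits 0,1,2,4,6,7,8,9 already taken and all letters distinct, O+O≡M (mod 10) forces M=5 ⇒ M=5.

Answer: A=8, C=6, D=1, H=0, M=5, N=2, O=7, Q=9, U=4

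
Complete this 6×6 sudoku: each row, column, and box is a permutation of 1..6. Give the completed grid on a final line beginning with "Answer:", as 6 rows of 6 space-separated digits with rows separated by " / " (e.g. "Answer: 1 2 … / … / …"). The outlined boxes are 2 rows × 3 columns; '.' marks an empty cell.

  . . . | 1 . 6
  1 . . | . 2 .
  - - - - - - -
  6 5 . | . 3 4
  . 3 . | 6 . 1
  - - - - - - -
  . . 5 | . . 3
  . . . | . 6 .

Step 1. [r6c6∈{2,5}] across col 6, 2 lands solely at r6c6, so r6c6=2.
Step 2. [r5c4∈{4}] r5c4 is down to just 4, so r5c4=4.
Step 3. [r1c1∈{2,3,4,5}] col 1 places 5 nowhere but r1c1, so r1c1=5.
Step 4. [r1c3∈{2,3,4}] row 1 places 3 nowhere but r1c3 ⇒ r1c3=3.
Step 5. [r5c2∈{1,2,6}] r5c2 is the only open cell in row 5 admitting 6 ⇒ r5c2=6.
Step 6. [r2c2∈{4}] nothing but 4 survives at r2c2 ⇒ r2c2=4.
Step 7. [r3c3∈{1,2}] across row 3, 1 lands solely at r3c3 ⇒ r3c3=1.
Step 8. [r6c3∈{4}] nothing but 4 survives at r6c3, so r6c3=4.
Step 9. [r6c4∈{5}] only 5 remains possible at r6c4. So r6c4=5.
Step 10. [r4c1∈{2,4}] row 4 places 4 nowhere but r4c1. So r4c1=4.
Step 11. [r1c2∈{2}] r1c2 has the single candidate 2, so r1c2=2.
Step 12. [r4c5∈{5}] r4c5 has the single candidate 5, so r4c5=5.
Step 13. [r3c4∈{2}] r3c4 has the single candidate 2, so r3c4=2.
Step 14. [r2c3∈{6}] r2c3's peers cover all but 6 ⇒ r2c3=6.
Step 15. [r2c4∈{3}] only 3 remains possible at r2c4, so r2c4=3.
Step 16. [r1c5∈{4}] r1c5 is down to just 4 ⇒ r1c5=4.
Step 17. [r6c2∈{1}] only 1 remains possible at r6c2 ⇒ r6c2=1.
Step 18. [r5c5∈{1}] r5c5 is down to just 1, so r5c5=1.
Step 19. [r2c6∈{5}] r2c6 has the single candidate 5, so r2c6=5.
Step 20. [r5c1∈{2}] r5c1's peers cover all but 2, so r5c1=2.
Step 21. [r6c1∈{3}] r6c1 has the single candidate 3 ⇒ r6c1=3.
Step 22. [r4c3∈{2}] r4c3 is down to just 2. So r4c3=2.

Answer: 5 2 3 1 4 6 / 1 4 6 3 2 5 / 6 5 1 2 3 4 / 4 3 2 6 5 1 / 2 6 5 4 1 3 / 3 1 4 5 6 2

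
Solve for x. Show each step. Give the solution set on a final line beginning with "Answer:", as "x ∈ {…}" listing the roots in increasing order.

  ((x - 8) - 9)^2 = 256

Step 1. [((x - 8) - 9)^2 = 256] LHS squared, RHS 256 ≥ 0: apply √ (±) ⇒ sqrt: (x - 8) - 9 = 16 or -16.
Step 2. [(x - 8) - 9 = 16 or -16] -9 is outermost — add 9 both sides, so sub: x - 8 = 25 or -7.
Step 3. [x - 8 = 25 or -7] peel the -8: add 8 from each side ⇒ sub: x = 33 or 1.

Answer: x ∈ {1, 33}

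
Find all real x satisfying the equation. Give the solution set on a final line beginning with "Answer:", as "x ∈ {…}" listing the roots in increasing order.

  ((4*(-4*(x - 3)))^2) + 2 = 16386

Step 1. [((4*(-4*(x - 3)))^2) + 2 = 16386] peel the +2: subtract 2 from each side ⇒ sub: (4*(-4*(x - 3)))^2 = 16384.
Step 2. [(4*(-4*(x - 3)))^2 = 16384] LHS squared, RHS 16384 ≥ 0: apply √ (±) ⇒ sqrt: 4*(-4*(x - 3)) = 128 or -128.
Step 3. [4*(-4*(x - 3)) = 128 or -128] LHS = 4·(…); ÷4 both sides. So div: -4*(x - 3) = 32 or -32.
Step 4. [-4*(x - 3) = 32 or -32] -4 out front; divide by -4, so div: x - 3 = -8 or 8.
Step 5. [x - 3 = -8 or 8] add 3: x sits inside (… - 3) ⇒ sub: x = -5 or 11.

Answer: x ∈ {-5, 11}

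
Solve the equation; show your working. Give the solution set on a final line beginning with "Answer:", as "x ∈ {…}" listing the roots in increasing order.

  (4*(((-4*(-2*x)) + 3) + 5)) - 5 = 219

Step 1. [(4*(((-4*(-2*x)) + 3) + 5)) - 5 = 219] peel the -5: add 5 from each side. So sub: 4*(((-4*(-2*x)) + 3) + 5) = 224.
Step 2. [4*(((-4*(-2*x)) + 3) + 5) = 224] LHS = 4·(…); ÷4 both sides. So div: ((-4*(-2*x)) + 3) + 5 = 56.
Step 3. [((-4*(-2*x)) + 3) + 5 = 56] +5 is outermost — subtract 5 both sides, so sub: (-4*(-2*x)) + 3 = 51.
Step 4. [(-4*(-2*x)) + 3 = 51] peel the +3: subtract 3 from each side. So sub: -4*(-2*x) = 48.
Step 5. [-4*(-2*x) = 48] -4·(inner) — divide through by -4, so div: -2*x = -12.
Step 6. [-2*x = -12] leading coefficient -2: divide by -2 ⇒ div: x = 6.

Answer: x ∈ {6}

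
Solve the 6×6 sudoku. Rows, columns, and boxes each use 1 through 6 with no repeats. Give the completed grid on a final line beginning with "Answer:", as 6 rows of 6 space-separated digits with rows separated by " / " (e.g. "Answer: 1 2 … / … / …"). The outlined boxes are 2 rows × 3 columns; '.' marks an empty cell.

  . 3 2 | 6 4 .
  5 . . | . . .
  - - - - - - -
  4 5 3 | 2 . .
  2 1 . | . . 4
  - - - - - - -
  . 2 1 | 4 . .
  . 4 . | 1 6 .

Step 1. [r2c5∈{1,2,3}] 2 has one home in col 5: r2c5. So r2c5=2.
Step 2. [r1c6∈{1,5}] r1c6 is the only open cell in row 1 admitting 5 ⇒ r1c6=5.
Step 3. [r5c6∈{3}] r5c6 is down to just 3 ⇒ r5c6=3.
Step 4. [r4c5∈{3,5}] across col 5, 3 lands solely at r4c5. So r4c5=3.
Step 5. [r3c6∈{1,6}] row 3 places 6 nowhere but r3c6. So r3c6=6.
Step 6. [r4c3∈{6}] r4c3 has the single candidate 6. So r4c3=6.
Step 7. [r2c4∈{3}] r2c4's peers cover all but 3. So r2c4=3.
Step 8. [r5c5∈{5}] nothing but 5 survives at r5c5. So r5c5=5.
Step 9. [r5c1∈{6}] r5c1 has the single candidate 6 ⇒ r5c1=6.
Step 10. [r4c4∈{5}] only 5 remains possible at r4c4. So r4c4=5.
Step 11. [r1c1∈{1}] only 1 remains possible at r1c1 ⇒ r1c1=1.
Step 12. [r3c5∈{1}] r3c5 has the single candidate 1 ⇒ r3c5=1.
Step 13. [r6c1∈{3}] r6c1's peers cover all but 3. So r6c1=3.
Step 14. [r2c2∈{6}] r2c2 has the single candidate 6. So r2c2=6.
Step 15. [r6c6∈{2}] r6c6 has the single candidate 2 ⇒ r6c6=2.
Step 16. [r2c3∈{4}] r2c3 has the single candidate 4 ⇒ r2c3=4.
Step 17. [r2c6∈{1}] only 1 remains possible at r2c6, so r2c6=1.
Step 18. [r6c3∈{5}] r6c3's peers cover all but 5 ⇒ r6c3=5.

Answer: 1 3 2 6 4 5 / 5 6 4 3 2 1 / 4 5 3 2 1 6 / 2 1 6 5 3 4 / 6 2 1 4 5 3 / 3 4 5 1 6 2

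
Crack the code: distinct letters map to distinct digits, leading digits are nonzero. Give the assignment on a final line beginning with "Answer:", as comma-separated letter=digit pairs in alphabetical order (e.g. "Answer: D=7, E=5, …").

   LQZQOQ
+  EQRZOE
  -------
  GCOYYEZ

Step 1. [col 1: Q + E ≡ Z (mod 10)] several values work for Z in column 1 (Q + E ≡ Z (mod 10), carry-in 0); try Z=5, so Z=5.
Step 2. [col 1: Q + E ≡ Z (mod 10)] several values work for E in column 1 (Q + E ≡ Z (mod 10), carry-in 0); try E=2, so E=2.
Step 3. [col 1: Q + E ≡ Z (mod 10)] column 1 reads Q+E+carry(0)=Z with E=2, Z=5; with digits 2,5 already taken and all letters distinct, the only value for Q is 3, so Q=3.
Step 4. [G] the sum has 7 digits but both addends have 6; that extra leading digit G is the final carry, namely 1. So G=1.
Step 5. [col 2: O + O ≡ E (mod 10)] in column 2 we have O+O≡E with carry-in 0; given E=2 and digits 1,2,3,5 already taken and all letters distinct, that pins O to 6, so O=6.
Step 6. [col 3: Q + Z ≡ Y (mod 10)] column 3 reads Q+Z+carry(1)=Y with Q=3, Z=5; with digits 1,2,3,5,6 already taken and all letters distinct, the only value for Y is 9, so Y=9.
Step 7. [col 4: Z + R ≡ Y (mod 10)] from column 4 (Z=5, Y=9, carry-in 0, digits 1,2,3,5,6,9 already taken and all letters distinct): R must equal 4. So R=4.
Step 8. [col 6: L + E ≡ C (mod 10)] in column 6 we have L+E≡C with carry-in 0; given E=2 and digits 1,2,3,4,5,6,9 already taken and all letters distinct, that pins C to 0, so C=0.
Step 9. [col 6: L + E ≡ C (mod 10)] column 6: given E=2, C=0, carry-in 0, and digits 0,1,2,3,4,5,6,9 already taken and all letters distinct, L+E≡C (mod 10) forces L=8, so L=8.

Answer: C=0, E=2, G=1, L=8, O=6, Q=3, R=4, Y=9, Z=5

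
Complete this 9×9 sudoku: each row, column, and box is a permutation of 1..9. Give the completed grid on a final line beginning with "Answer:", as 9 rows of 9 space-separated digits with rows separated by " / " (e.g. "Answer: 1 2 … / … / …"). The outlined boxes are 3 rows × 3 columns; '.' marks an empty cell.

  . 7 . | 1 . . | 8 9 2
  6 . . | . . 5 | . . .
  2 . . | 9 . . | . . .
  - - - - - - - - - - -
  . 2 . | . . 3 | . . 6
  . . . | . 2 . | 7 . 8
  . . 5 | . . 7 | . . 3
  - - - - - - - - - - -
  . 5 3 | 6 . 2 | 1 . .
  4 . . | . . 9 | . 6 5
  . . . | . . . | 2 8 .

Step 1. [r1c3∈{4}] r1c3 has the single candidate 4. So r1c3=4.
Step 2. [r3c6∈{4,6,8}] col 6 places 8 nowhere but r3c6 ⇒ r3c6=8.
Step 3. [r3c3∈{1}] r3c3 is down to just 1. So r3c3=1.
Step 4. [r3c2∈{3}] r3c2 is down to just 3, so r3c2=3.
Step 5. [r2c8∈{1,3,4,7}] across col 8, 3 lands solely at r2c8, so r2c8=3.
Step 6. [r2c7∈{4}] r2c7 is down to just 4. So r2c7=4.
Step 7. [r3c5∈{4,6,7}] 4 has one home in row 3: r3c5, so r3c5=4.
Step 8. [r2c5∈{7}] only 7 remains possible at r2c5 ⇒ r2c5=7.
Step 9. [r7c5∈{8}] r7c5's peers cover all but 8, so r7c5=8.
Step 10. [r6c7∈{9}] only 9 remains possible at r6c7 ⇒ r6c7=9.
Step 11. [r4c7∈{5}] r4c7 is down to just 5. So r4c7=5.
Step 12. [r4c5∈{1,9}] across col 5, 9 lands solely at r4c5. So r4c5=9.
Step 13. [r1c5∈{3,6}] across row 1, 3 lands solely at r1c5 ⇒ r1c5=3.
Step 14. [r8c5∈{1}] nothing but 1 survives at r8c5. So r8c5=1.
Step 15. [r5c6∈{1,4,6}] r5c6 is the only open cell in col 6 admitting 1 ⇒ r5c6=1.
Step 16. [r5c8∈{4}] r5c8 is down to just 4 ⇒ r5c8=4.
Step 17. [r6c2∈{1,4,6,8}] col 2 places 4 nowhere but r6c2, so r6c2=4.
Step 18. [r9c4∈{3,4,5,7}] row 9 places 3 nowhere but r9c4 ⇒ r9c4=3.
Step 19. [r7c8∈{7}] only 7 remains possible at r7c8 ⇒ r7c8=7.
Step 20. [r7c1∈{9}] only 9 remains possible at r7c1 ⇒ r7c1=9.
Step 21. [r9c2∈{1,6}] across col 2, 1 lands solely at r9c2 ⇒ r9c2=1.
Step 22. [r9c1∈{7}] only 7 remains possible at r9c1 ⇒ r9c1=7.
Step 23. [r6c4∈{8}] only 8 remains possible at r6c4 ⇒ r6c4=8.
Step 24. [r5c2∈{6,9}] col 2 places 6 nowhere but r5c2, so r5c2=6.
Step 25. [r4c8∈{1}] r4c8 is down to just 1, so r4c8=1.
Step 26. [r8c2∈{8}] r8c2 is down to just 8, so r8c2=8.
Step 27. [r2c3∈{8,9}] r2c3 is the only open cell in row 2 admitting 8, so r2c3=8.
Step 28. [r7c9∈{4}] r7c9 is down to just 4, so r7c9=4.
Step 29. [r1c6∈{6}] r1c6 has the single candidate 6 ⇒ r1c6=6.
Step 30. [r8c4∈{7}] only 7 remains possible at r8c4 ⇒ r8c4=7.
Step 31. [r5c3∈{9}] only 9 remains possible at r5c3, so r5c3=9.
Step 32. [r1c1∈{5}] r1c1's peers cover all but 5, so r1c1=5.
Step 33. [r4c3∈{7}] r4c3's peers cover all but 7 ⇒ r4c3=7.
Step 34. [r8c7∈{3}] r8c7 is down to just 3, so r8c7=3.
Step 35. [r4c1∈{8}] nothing but 8 survives at r4c1. So r4c1=8.
Step 36. [r5c1∈{3}] only 3 remains possible at r5c1, so r5c1=3.
Step 37. [r9c3∈{6}] r9c3's peers cover all but 6. So r9c3=6.
Step 38. [r6c8∈{2}] r6c8's peers cover all but 2 ⇒ r6c8=2.
Step 39. [r5c4∈{5}] only 5 remains possible at r5c4 ⇒ r5c4=5.
Step 40. [r9c5∈{5}] r9c5's peers cover all but 5. So r9c5=5.
Step 41. [r9c9∈{9}] only 9 remains possible at r9c9. So r9c9=9.
Step 42. [r9c6∈{4}] only 4 remains possible at r9c6 ⇒ r9c6=4.
Step 43. [r4c4∈{4}] only 4 remains possible at r4c4. So r4c4=4.
Step 44. [r6c1∈{1}] r6c1's peers cover all but 1, so r6c1=1.
Step 45. [r2c9∈{1}] only 1 remains possible at r2c9. So r2c9=1.
Step 46. [r3c8∈{5}] only 5 remains possible at r3c8. So r3c8=5.
Step 47. [r6c5∈{6}] nothing but 6 survives at r6c5, so r6c5=6.
Step 48. [r3c7∈{6}] r3c7 has the single candidate 6, so r3c7=6.
Step 49. [r2c2∈{9}] r2c2's peers cover all but 9 ⇒ r2c2=9.
Step 50. [r3c9∈{7}] r3c9's peers cover all but 7 ⇒ r3c9=7.
Step 51. [r2c4∈{2}] nothing but 2 survives at r2c4 ⇒ r2c4=2.
Step 52. [r8c3∈{2}] r8c3 is down to just 2 ⇒ r8c3=2.

Answer: 5 7 4 1 3 6 8 9 2 / 6 9 8 2 7 5 4 3 1 / 2 3 1 9 4 8 6 5 7 / 8 2 7 4 9 3 5 1 6 / 3 6 9 5 2 1 7 4 8 / 1 4 5 8 6 7 9 2 3 / 9 5 3 6 8 2 1 7 4 / 4 8 2 7 1 9 3 6 5 / 7 1 6 3 5 4 2 8 9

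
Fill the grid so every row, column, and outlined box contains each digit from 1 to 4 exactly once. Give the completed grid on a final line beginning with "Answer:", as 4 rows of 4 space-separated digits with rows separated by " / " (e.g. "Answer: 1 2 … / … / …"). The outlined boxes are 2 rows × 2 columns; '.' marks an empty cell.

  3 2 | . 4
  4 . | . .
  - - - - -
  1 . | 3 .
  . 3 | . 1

Step 1. [r3c4∈{2}] nothing but 2 survives at r3c4. So r3c4=2.
Step 2. [r2c2∈{1}] r2c2 has the single candidate 1 ⇒ r2c2=1.
Step 3. [r3c2∈{4}] only 4 remains possible at r3c2, so r3c2=4.
Step 4. [r2c3∈{2}] only 2 remains possible at r2c3, so r2c3=2.
Step 5. [r1c3∈{1}] r1c3's peers cover all but 1. So r1c3=1.
Step 6. [r4c1∈{2}] nothing but 2 survives at r4c1 ⇒ r4c1=2.
Step 7. [r2c4∈{3}] r2c4 is down to just 3, so r2c4=3.
Step 8. [r4c3∈{4}] only 4 remains possible at r4c3, so r4c3=4.

Answer: 3 2 1 4 / 4 1 2 3 / 1 4 3 2 / 2 3 4 1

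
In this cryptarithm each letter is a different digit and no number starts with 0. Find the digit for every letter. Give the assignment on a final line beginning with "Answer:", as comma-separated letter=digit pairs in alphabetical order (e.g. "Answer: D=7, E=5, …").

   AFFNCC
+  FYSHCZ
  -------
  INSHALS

Step 1. [col 1: C + Z ≡ S (mod 10)] column 1 (C + Z ≡ S (mod 10), carry-in 0) doesn't pin S yet; pick S=2 and continue ⇒ S=2.
Step 2. [I] adding two 6-digit numbers gives at most 6+1 digits, and here it does — I is that final carry and must be 1 ⇒ I=1.
Step 3. [col 1: C + Z ≡ S (mod 10)] no forcing yet in column 1 (carry-in 0); C=8 is free and consistent — try it ⇒ C=8.
Step 4. [col 1: C + Z ≡ S (mod 10)] in column 1 we have C+Z≡S with carry-in 0; given C=8, S=2 and digits 1,2,8 already taken and all letters distinct, that pins Z to 4. So Z=4.
Step 5. [col 2: C + C ≡ L (mod 10)] in column 2 we have C+C≡L with carry-in 1; given C=8 and digits 1,2,4,8 already taken and all letters distinct, that pins L to 7, so L=7.
Step 6. [col 3: N + H ≡ A (mod 10)] several values work for A in column 3 (N + H ≡ A (mod 10), carry-in 1); try A=6 ⇒ A=6.
Step 7. [col 3: N + H ≡ A (mod 10)] column 3 (N + H ≡ A (mod 10), carry-in 1) doesn't pin N yet; pick N=0 and continue, so N=0.
Step 8. [col 3: N + H ≡ A (mod 10)] column 3: given N=0, A=6, carry-in 1, and digits 0,1,2,4,6,7,8 already taken and all letters distinct, N+H≡A (mod 10) forces H=5 ⇒ H=5.
Step 9. [col 4: F + S ≡ H (mod 10)] column 4 reads F+S+carry(0)=H with S=2, H=5; with digits 0,1,2,4,5,6,7,8 already taken and all letters distinct, the only value for F is 3. So F=3.
Step 10. [col 5: F + Y ≡ S (mod 10)] from column 5 (F=3, S=2, carry-in 0, digits 0,1,2,3,4,5,6,7,8 already taken and all letters distinct): Y must equal 9 ⇒ Y=9.

Answer: A=6, C=8, F=3, H=5, I=1, L=7, N=0, S=2, Y=9, Z=4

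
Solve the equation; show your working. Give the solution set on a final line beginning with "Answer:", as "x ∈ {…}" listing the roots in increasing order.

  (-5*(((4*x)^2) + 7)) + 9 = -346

Step 1. [(-5*(((4*x)^2) + 7)) + 9 = -346] subtract 9: x sits inside (… + 9), so sub: -5*(((4*x)^2) + 7) = -355.
Step 2. [-5*(((4*x)^2) + 7) = -355] LHS = -5·(…); ÷-5 both sides, so div: ((4*x)^2) + 7 = 71.
Step 3. [((4*x)^2) + 7 = 71] +7 is outermost — subtract 7 both sides ⇒ sub: (4*x)^2 = 64.
Step 4. [(4*x)^2 = 64] 64 ≥ 0, LHS is (·)² — take ±√, so sqrt: 4*x = 8 or -8.
Step 5. [4*x = 8 or -8] LHS = 4·(…); ÷4 both sides ⇒ div: x = 2 or -2.

Answer: x ∈ {-2, 2}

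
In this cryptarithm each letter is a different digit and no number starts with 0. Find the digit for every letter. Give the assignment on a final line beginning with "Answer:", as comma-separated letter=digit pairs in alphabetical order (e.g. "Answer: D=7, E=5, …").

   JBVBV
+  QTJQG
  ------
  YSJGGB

Step 1. [col 1: V + G ≡ B (mod 10)] B=9 is one option consistent with column 1 (V + G ≡ B (mod 10), carry-in 0) — take it. So B=9.
Step 2. [Y] adding two 5-digit numbers gives at most 5+1 digits, and here it does — Y is that final carry and must be 1 ⇒ Y=1.
Step 3. [col 1: V + G ≡ B (mod 10)] several values work for G in column 1 (V + G ≡ B (mod 10), carry-in 0); try G=7, so G=7.
Step 4. [col 1: V + G ≡ B (mod 10)] in column 1 we have V+G≡B with carry-in 0; given G=7, B=9 and digits 1,7,9 already taken and all letters distinct, that pins V to 2. So V=2.
Step 5. [col 2: B + Q ≡ G (mod 10)] column 2: given B=9, G=7, carry-in 0, and digits 1,2,7,9 already taken and all letters distinct, B+Q≡G (mod 10) forces Q=8, so Q=8.
Step 6. [col 3: V + J ≡ G (mod 10)] from column 3 (V=2, G=7, carry-in 1, digits 1,2,7,8,9 already taken and all letters distinct): J must equal 4 ⇒ J=4.
Step 7. [col 4: B + T ≡ J (mod 10)] column 4: given B=9, J=4, carry-in 0, and digits 1,2,4,7,8,9 already taken and all letters distinct, B+T≡J (mod 10) forces T=5. So T=5.
Step 8. [col 5: J + Q ≡ S (mod 10)] from column 5 (J=4, Q=8, carry-in 1, digits 1,2,4,5,7,8,9 already taken and all letters distinct): S must equal 3 ⇒ S=3.

Answer: B=9, G=7, J=4, Q=8, S=3, T=5, V=2, Y=1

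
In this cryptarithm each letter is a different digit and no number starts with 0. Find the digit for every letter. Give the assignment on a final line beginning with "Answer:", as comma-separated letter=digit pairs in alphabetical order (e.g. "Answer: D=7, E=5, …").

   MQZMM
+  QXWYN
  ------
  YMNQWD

Step 1. [col 1: M + N ≡ D (mod 10)] column 1 (M + N ≡ D (mod 10), carry-in 0) doesn't pin M yet; pick M=3 and continue ⇒ M=3.
Step 2. [Y] the sum has 6 digits but both addends have 5; that extra leading digit Y is the final carry, namely 1 ⇒ Y=1.
Step 3. [col 1: M + N ≡ D (mod 10)] N=7 is one option consistent with column 1 (M + N ≡ D (mod 10), carry-in 0) — take it ⇒ N=7.
Step 4. [col 1: M + N ≡ D (mod 10)] column 1: given M=3, N=7, carry-in 0, and digits 1,3,7 already taken and all letters distinct, M+N≡D (mod 10) forces D=0 ⇒ D=0.
Step 5. [col 2: M + Y ≡ W (mod 10)] from column 2 (M=3, Y=1, carry-in 1, digits 0,1,3,7 already taken and all letters distinct): W must equal 5 ⇒ W=5.
Step 6. [col 3: Z + W ≡ Q (mod 10)] column 3 (Z + W ≡ Q (mod 10), carry-in 0) doesn't pin Q yet; pick Q=9 and continue ⇒ Q=9.
Step 7. [col 3: Z + W ≡ Q (mod 10)] in column 3 we have Z+W≡Q with carry-in 0; given W=5, Q=9 and digits 0,1,3,5,7,9 already taken and all letters distinct, that pins Z to 4 ⇒ Z=4.
Step 8. [col 4: Q + X ≡ N (mod 10)] in column 4 we have Q+X≡N with carry-in 0; given Q=9, N=7 and digits 0,1,3,4,5,7,9 already taken and all letters distinct, that pins X to 8. So X=8.

Answer: D=0, M=3, N=7, Q=9, W=5, X=8, Y=1, Z=4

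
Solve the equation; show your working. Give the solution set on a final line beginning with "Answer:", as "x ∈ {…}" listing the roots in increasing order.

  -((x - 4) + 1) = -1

Step 1. [-((x - 4) + 1) = -1] LHS negated; negate both sides, so neg: (x - 4) + 1 = 1.
Step 2. [(x - 4) + 1 = 1] the outer +1 inverts by subtracting 1, so sub: x - 4 = 0.
Step 3. [x - 4 = 0] add 4: x sits inside (… - 4). So sub: x = 4.

Answer: x ∈ {4}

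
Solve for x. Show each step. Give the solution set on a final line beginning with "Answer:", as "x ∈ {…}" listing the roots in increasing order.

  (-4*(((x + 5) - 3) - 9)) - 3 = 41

Step 1. [(-4*(((x + 5) - 3) - 9)) - 3 = 41] the outer -3 inverts by adding 3, so sub: -4*(((x + 5) - 3) - 9) = 44.
Step 2. [-4*(((x + 5) - 3) - 9) = 44] -4 out front; divide by -4, so div: ((x + 5) - 3) - 9 = -11.
Step 3. [((x + 5) - 3) - 9 = -11] peel the -9: add 9 from each side ⇒ sub: (x + 5) - 3 = -2.
Step 4. [(x + 5) - 3 = -2] 3 comes off first (add 3) ⇒ sub: x + 5 = 1.
Step 5. [x + 5 = 1] peel the +5: subtract 5 from each side ⇒ sub: x = -4.

Answer: x ∈ {-4}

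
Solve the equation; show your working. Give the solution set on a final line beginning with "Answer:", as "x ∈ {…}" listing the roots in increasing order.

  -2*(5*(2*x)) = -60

Step 1. [-2*(5*(2*x)) = -60] -2·(inner) — divide through by -2 ⇒ div: 5*(2*x) = 30.
Step 2. [5*(2*x) = 30] 5·(inner) — divide through by 5. So div: 2*x = 6.
Step 3. [2*x = 6] 2 out front; divide by 2 ⇒ div: x = 3.

Answer: x ∈ {3}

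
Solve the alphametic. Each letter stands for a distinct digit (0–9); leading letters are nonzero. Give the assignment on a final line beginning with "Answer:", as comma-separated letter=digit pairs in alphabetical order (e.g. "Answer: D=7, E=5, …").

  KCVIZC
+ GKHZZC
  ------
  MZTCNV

Step 1. [col 1: C + C ≡ V (mod 10)] several values work for C in column 1 (C + C ≡ V (mod 10), carry-in 0); try C=2, so C=2.
Step 2. [col 1: C + C ≡ V (mod 10)] column 1 reads C+C+carry(0)=V with C=2; with digits 2 already taken and all letters distinct, the only value for V is 4, so V=4.
Step 3. [col 2: Z + Z ≡ N (mod 10)] several values work for Z in column 2 (Z + Z ≡ N (mod 10), carry-in 0); try Z=3 ⇒ Z=3.
Step 4. [col 2: Z + Z ≡ N (mod 10)] from column 2 (Z=3, carry-in 0, digits 2,3,4 already taken and all letters distinct): N must equal 6. So N=6.
Step 5. [col 3: I + Z ≡ C (mod 10)] column 3: given Z=3, C=2, carry-in 0, and digits 2,3,4,6 already taken and all letters distinct, I+Z≡C (mod 10) forces I=9, so I=9.
Step 6. [col 4: V + H ≡ T (mod 10)] column 4 (V + H ≡ T (mod 10), carry-in 1) doesn't pin H yet; pick H=0 and continue. So H=0.
Step 7. [col 4: V + H ≡ T (mod 10)] from column 4 (V=4, H=0, carry-in 1, digits 0,2,3,4,6,9 already taken and all letters distinct): T must equal 5. So T=5.
Step 8. [col 5: C + K ≡ Z (mod 10)] from column 5 (C=2, Z=3, carry-in 0, digits 0,2,3,4,5,6,9 already taken and all letters distinct): K must equal 1 ⇒ K=1.
Step 9. [col 6: K + G ≡ M (mod 10)] from column 6 (K=1, carry-in 0, digits 0,1,2,3,4,5,6,9 already taken and all letters distinct): G must equal 7, so G=7.
Step 10. [col 6: K + G ≡ M (mod 10)] from column 6 (K=1, G=7, carry-in 0, digits 0,1,2,3,4,5,6,7,9 already taken and all letters distinct): M must equal 8 ⇒ M=8.

Answer: C=2, G=7, H=0, I=9, K=1, M=8, N=6, T=5, V=4, Z=3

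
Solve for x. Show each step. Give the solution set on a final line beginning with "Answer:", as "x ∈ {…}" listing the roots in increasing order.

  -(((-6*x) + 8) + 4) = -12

Step 1. [-(((-6*x) + 8) + 4) = -12] LHS negated; negate both sides ⇒ neg: ((-6*x) + 8) + 4 = 12.
Step 2. [((-6*x) + 8) + 4 = 12] +4 is outermost — subtract 4 both sides. So sub: (-6*x) + 8 = 8.
Step 3. [(-6*x) + 8 = 8] peel the +8: subtract 8 from each side, so sub: -6*x = 0.
Step 4. [-6*x = 0] divide by the outer -6. So div: x = 0.

Answer: x ∈ {0}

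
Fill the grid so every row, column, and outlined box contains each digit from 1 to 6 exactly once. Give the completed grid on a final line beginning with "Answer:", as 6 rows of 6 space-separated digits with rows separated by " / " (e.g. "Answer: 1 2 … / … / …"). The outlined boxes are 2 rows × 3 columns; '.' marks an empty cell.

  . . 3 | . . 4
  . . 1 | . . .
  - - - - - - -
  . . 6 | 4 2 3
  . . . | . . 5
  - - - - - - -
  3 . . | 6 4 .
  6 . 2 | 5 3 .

Step 1. [r4c4∈{1}] r4c4's peers cover all but 1, so r4c4=1.
Step 2. [r1c4∈{2}] only 2 remains possible at r1c4, so r1c4=2.
Step 3. [r1c1∈{5}] r1c1 has the single candidate 5. So r1c1=5.
Step 4. [r2c6∈{6}] nothing but 6 survives at r2c6, so r2c6=6.
Step 5. [r6c2∈{1,4}] r6c2 is the only open cell in row 6 admitting 4. So r6c2=4.
Step 6. [r5c2∈{1,5}] r5c2 is the only open cell in box 5 admitting 1, so r5c2=1.
Step 7. [r2c2∈{2}] r2c2 has the single candidate 2. So r2c2=2.
Step 8. [r4c1∈{2,4}] row 4 places 2 nowhere but r4c1 ⇒ r4c1=2.
Step 9. [r6c6∈{1}] nothing but 1 survives at r6c6 ⇒ r6c6=1.
Step 10. [r3c1∈{1}] r3c1 is down to just 1, so r3c1=1.
Step 11. [r2c5∈{5}] nothing but 5 survives at r2c5, so r2c5=5.
Step 12. [r5c3∈{5}] nothing but 5 survives at r5c3. So r5c3=5.
Step 13. [r4c2∈{3}] r4c2 is down to just 3, so r4c2=3.
Step 14. [r2c1∈{4}] r2c1 has the single candidate 4. So r2c1=4.
Step 15. [r5c6∈{2}] r5c6's peers cover all but 2 ⇒ r5c6=2.
Step 16. [r3c2∈{5}] r3c2's peers cover all but 5 ⇒ r3c2=5.
Step 17. [r1c5∈{1}] r1c5 is down to just 1, so r1c5=1.
Step 18. [r1c2∈{6}] r1c2 is down to just 6 ⇒ r1c2=6.
Step 19. [r4c5∈{6}] r4c5 is down to just 6, so r4c5=6.
Step 20. [r4c3∈{4}] r4c3 is down to just 4 ⇒ r4c3=4.
Step 21. [r2c4∈{3}] r2c4's peers cover all but 3. So r2c4=3.

Answer: 5 6 3 2 1 4 / 4 2 1 3 5 6 / 1 5 6 4 2 3 / 2 3 4 1 6 5 / 3 1 5 6 4 2 / 6 4 2 5 3 1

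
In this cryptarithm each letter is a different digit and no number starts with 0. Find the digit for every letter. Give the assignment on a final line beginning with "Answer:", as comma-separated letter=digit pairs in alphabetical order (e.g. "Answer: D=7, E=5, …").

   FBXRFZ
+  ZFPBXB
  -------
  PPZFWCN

Step 1. [col 1: Z + B ≡ N (mod 10)] several values work for N in column 1 (Z + B ≡ N (mod 10), carry-in 0); try N=6, so N=6.
Step 2. [col 1: Z + B ≡ N (mod 10)] no forcing yet in column 1 (carry-in 0); Z=9 is free and consistent — try it ⇒ Z=9.
Step 3. [col 1: Z + B ≡ N (mod 10)] column 1: given Z=9, N=6, carry-in 0, and digits 6,9 already taken and all letters distinct, Z+B≡N (mod 10) forces B=7, so B=7.
Step 4. [col 2: F + X ≡ C (mod 10)] several values work for C in column 2 (F + X ≡ C (mod 10), carry-in 1); try C=3, so C=3.
Step 5. [P] adding two 6-digit numbers gives at most 6+1 digits, and here it does — P is that final carry and must be 1 ⇒ P=1.
Step 6. [col 2: F + X ≡ C (mod 10)] several values work for X in column 2 (F + X ≡ C (mod 10), carry-in 1); try X=0 ⇒ X=0.
Step 7. [col 2: F + X ≡ C (mod 10)] from column 2 (X=0, C=3, carry-in 1, digits 0,1,3,6,7,9 already taken and all letters distinct): F must equal 2 ⇒ F=2.
Step 8. [col 3: R + B ≡ W (mod 10)] from column 3 (B=7, carry-in 0, digits 0,1,2,3,6,7,9 already taken and all letters distinct): R must equal 8, so R=8.
Step 9. [col 3: R + B ≡ W (mod 10)] in column 3 we have R+B≡W with carry-in 0; given R=8, B=7 and digits 0,1,2,3,6,7,8,9 already taken and all letters distinct, that pins W to 5, so W=5.

Answer: B=7, C=3, F=2, N=6, P=1, R=8, W=5, X=0, Z=9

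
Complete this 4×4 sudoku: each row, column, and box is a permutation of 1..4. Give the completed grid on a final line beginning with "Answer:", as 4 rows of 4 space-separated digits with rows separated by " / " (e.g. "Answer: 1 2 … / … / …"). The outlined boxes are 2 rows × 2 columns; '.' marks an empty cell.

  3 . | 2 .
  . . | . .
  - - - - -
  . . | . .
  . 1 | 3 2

Step 1. [r1c4∈{1,4}] row 1 places 1 nowhere but r1c4, so r1c4=1.
Step 2. [r2c3∈{4}] only 4 remains possible at r2c3 ⇒ r2c3=4.
Step 3. [r4c1∈{4}] r4c1 is down to just 4. So r4c1=4.
Step 4. [r3c1∈{2}] r3c1 is down to just 2, so r3c1=2.
Step 5. [r2c4∈{3}] r2c4's peers cover all but 3. So r2c4=3.
Step 6. [r3c2∈{3}] r3c2 has the single candidate 3 ⇒ r3c2=3.
Step 7. [r3c4∈{4}] r3c4's peers cover all but 4, so r3c4=4.
Step 8. [r2c1∈{1}] nothing but 1 survives at r2c1 ⇒ r2c1=1.
Step 9. [r2c2∈{2}] r2c2 has the single candidate 2. So r2c2=2.
Step 10. [r3c3∈{1}] nothing but 1 survives at r3c3, so r3c3=1.
Step 11. [r1c2∈{4}] r1c2 has the single candidate 4, so r1c2=4.

Answer: 3 4 2 1 / 1 2 4 3 / 2 3 1 4 / 4 1 3 2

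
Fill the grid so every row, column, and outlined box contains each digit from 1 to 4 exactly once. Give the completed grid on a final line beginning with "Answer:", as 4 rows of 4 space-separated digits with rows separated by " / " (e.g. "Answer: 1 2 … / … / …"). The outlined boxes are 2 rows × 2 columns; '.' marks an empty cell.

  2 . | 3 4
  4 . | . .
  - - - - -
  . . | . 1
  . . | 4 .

Step 1. [r4c4∈{2,3}] in col 4, 3 fits only at r4c4, so r4c4=3.
Step 2. [r4c2∈{1,2}] r4c2 is the only open cell in row 4 admitting 2 ⇒ r4c2=2.
Step 3. [r2c2∈{1,3}] r2c2 is the only open cell in row 2 admitting 3 ⇒ r2c2=3.
Step 4. [r3c3∈{2}] r3c3 is down to just 2. So r3c3=2.
Step 5. [r3c1∈{3}] nothing but 3 survives at r3c1, so r3c1=3.
Step 6. [r3c2∈{4}] r3c2 has the single candidate 4 ⇒ r3c2=4.
Step 7. [r1c2∈{1}] nothing but 1 survives at r1c2, so r1c2=1.
Step 8. [r2c3∈{1}] only 1 remains possible at r2c3 ⇒ r2c3=1.
Step 9. [r2c4∈{2}] r2c4's peers cover all but 2 ⇒ r2c4=2.
Step 10. [r4c1∈{1}] only 1 remains possible at r4c1 ⇒ r4c1=1.

Answer: 2 1 3 4 / 4 3 1 2 / 3 4 2 1 / 1 2 4 3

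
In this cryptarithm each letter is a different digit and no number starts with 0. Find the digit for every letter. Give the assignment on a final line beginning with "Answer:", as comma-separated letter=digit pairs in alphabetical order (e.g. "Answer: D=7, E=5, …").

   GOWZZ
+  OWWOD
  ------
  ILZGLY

Step 1. [I] I is the leading digit of a 6-digit sum of two 5-digit numbers; the final carry is exactly 1, so I=1.
Step 2. [col 1: Z + D ≡ Y (mod 10)] no forcing yet in column 1 (carry-in 0); Z=6 is free and consistent — try it, so Z=6.
Step 3. [col 1: Z + D ≡ Y (mod 10)] column 1 (Z + D ≡ Y (mod 10), carry-in 0) doesn't pin Y yet; pick Y=9 and continue. So Y=9.
Step 4. [col 1: Z + D ≡ Y (mod 10)] from column 1 (Z=6, Y=9, carry-in 0, digits 1,6,9 already taken and all letters distinct): D must equal 3 ⇒ D=3.
Step 5. [col 2: Z + O ≡ L (mod 10)] column 2 (Z + O ≡ L (mod 10), carry-in 0) doesn't pin L yet; pick L=4 and continue ⇒ L=4.
Step 6. [col 2: Z + O ≡ L (mod 10)] column 2: given Z=6, L=4, carry-in 0, and digits 1,3,4,6,9 already taken and all letters distinct, Z+O≡L (mod 10) forces O=8 ⇒ O=8.
Step 7. [col 3: W + W ≡ G (mod 10)] from column 3 (nothing yet, carry-in 1, digits 1,3,4,6,8,9 already taken and all letters distinct): G must equal 5 ⇒ G=5.
Step 8. [col 3: W + W ≡ G (mod 10)] several values work for W in column 3 (W + W ≡ G (mod 10), carry-in 1); try W=7, so W=7.

Answer: D=3, G=5, I=1, L=4, O=8, W=7, Y=9, Z=6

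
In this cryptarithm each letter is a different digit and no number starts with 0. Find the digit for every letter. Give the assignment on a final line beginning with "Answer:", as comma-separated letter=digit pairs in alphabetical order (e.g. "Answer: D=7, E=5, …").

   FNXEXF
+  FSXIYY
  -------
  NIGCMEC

Step 1. [col 1: F + Y ≡ C (mod 10)] column 1 (F + Y ≡ C (mod 10), carry-in 0) doesn't pin F yet; pick F=9 and continue, so F=9.
Step 2. [N] adding two 6-digit numbers gives at most 6+1 digits, and here it does — N is that final carry and must be 1. So N=1.
Step 3. [col 1: F + Y ≡ C (mod 10)] C=5 is one option consistent with column 1 (F + Y ≡ C (mod 10), carry-in 0) — take it. So C=5.
Step 4. [col 1: F + Y ≡ C (mod 10)] column 1 reads F+Y+carry(0)=C with F=9, C=5; with digits 1,5,9 already taken and all letters distinct, the only value for Y is 6 ⇒ Y=6.
Step 5. [col 2: X + Y ≡ E (mod 10)] E=4 is one option consistent with column 2 (X + Y ≡ E (mod 10), carry-in 1) — take it ⇒ E=4.
Step 6. [col 2: X + Y ≡ E (mod 10)] from column 2 (Y=6, E=4, carry-in 1, digits 1,4,5,6,9 already taken and all letters distinct): X must equal 7, so X=7.
Step 7. [col 3: E + I ≡ M (mod 10)] several values work for I in column 3 (E + I ≡ M (mod 10), carry-in 1); try I=8 ⇒ I=8.
Step 8. [col 3: E + I ≡ M (mod 10)] column 3: given E=4, I=8, carry-in 1, and digits 1,4,5,6,7,8,9 already taken and all letters distinct, E+I≡M (mod 10) forces M=3 ⇒ M=3.
Step 9. [col 5: N + S ≡ G (mod 10)] column 5: given N=1, carry-in 1, and digits 1,3,4,5,6,7,8,9 already taken and all letters distinct, N+S≡G (mod 10) forces S=0 ⇒ S=0.
Step 10. [col 5: N + S ≡ G (mod 10)] column 5: given N=1, S=0, carry-in 1, and digits 0,1,3,4,5,6,7,8,9 already taken and all letters distinct, N+S≡G (mod 10) forces G=2. So G=2.

Answer: C=5, E=4, F=9, G=2, I=8, M=3, N=1, S=0, X=7, Y=6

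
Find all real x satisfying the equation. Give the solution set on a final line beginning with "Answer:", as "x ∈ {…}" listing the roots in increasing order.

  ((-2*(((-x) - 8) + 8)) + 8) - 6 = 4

Step 1. [((-2*(((-x) - 8) + 8)) + 8) - 6 = 4] the outer -6 inverts by adding 6. So sub: (-2*(((-x) - 8) + 8)) + 8 = 10.
Step 2. [(-2*(((-x) - 8) + 8)) + 8 = 10] 8 comes off first (subtract 8), so sub: -2*(((-x) - 8) + 8) = 2.
Step 3. [-2*(((-x) - 8) + 8) = 2] divide by the outer -2, so div: ((-x) - 8) + 8 = -1.
Step 4. [((-x) - 8) + 8 = -1] +8 is outermost — subtract 8 both sides ⇒ sub: (-x) - 8 = -9.
Step 5. [(-x) - 8 = -9] 8 comes off first (add 8) ⇒ sub: -x = -1.
Step 6. [-x = -1] flip signs both sides. So neg: x = 1.

Answer: x ∈ {1}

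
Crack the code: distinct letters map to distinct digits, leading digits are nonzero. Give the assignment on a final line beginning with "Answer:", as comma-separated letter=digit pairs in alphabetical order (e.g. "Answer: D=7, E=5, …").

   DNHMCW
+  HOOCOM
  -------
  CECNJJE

Step 1. [col 1: W + M ≡ E (mod 10)] column 1 (W + M ≡ E (mod 10), carry-in 0) doesn't pin E yet; pick E=2 and continue ⇒ E=2.
Step 2. [C] adding two 6-digit numbers gives at most 6+1 digits, and here it does — C is that final carry and must be 1. So C=1.
Step 3. [col 1: W + M ≡ E (mod 10)] W=4 is one option consistent with column 1 (W + M ≡ E (mod 10), carry-in 0) — take it. So W=4.
Step 4. [col 1: W + M ≡ E (mod 10)] column 1: given W=4, E=2, carry-in 0, and digits 1,2,4 already taken and all letters distinct, W+M≡E (mod 10) forces M=8 ⇒ M=8.
Step 5. [col 2: C + O ≡ J (mod 10)] several values work for O in column 2 (C + O ≡ J (mod 10), carry-in 1); try O=7. So O=7.
Step 6. [col 2: C + O ≡ J (mod 10)] column 2 reads C+O+carry(1)=J with C=1, O=7; with digits 1,2,4,7,8 already taken and all letters distinct, the only value for J is 9, so J=9.
Step 7. [col 4: H + O ≡ N (mod 10)] column 4 (H + O ≡ N (mod 10), carry-in 0) doesn't pin N yet; pick N=3 and continue ⇒ N=3.
Step 8. [col 4: H + O ≡ N (mod 10)] in column 4 we have H+O≡N with carry-in 0; given O=7, N=3 and digits 1,2,3,4,7,8,9 already taken and all letters distinct, that pins H to 6, so H=6.
Step 9. [col 6: D + H ≡ E (mod 10)] column 6: given H=6, E=2, carry-in 1, and digits 1,2,3,4,6,7,8,9 already taken and all letters distinct, D+H≡E (mod 10) forces D=5. So D=5.

Answer: C=1, D=5, E=2, H=6, J=9, M=8, N=3, O=7, W=4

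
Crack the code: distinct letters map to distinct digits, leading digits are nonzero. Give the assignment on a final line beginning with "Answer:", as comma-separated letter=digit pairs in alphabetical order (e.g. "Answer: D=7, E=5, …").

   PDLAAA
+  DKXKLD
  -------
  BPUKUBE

Step 1. [B] adding two 6-digit numbers gives at most 6+1 digits, and here it does — B is that final carry and must be 1, so B=1.
Step 2. [col 1: A + D ≡ E (mod 10)] A=8 is one option consistent with column 1 (A + D ≡ E (mod 10), carry-in 0) — take it ⇒ A=8.
Step 3. [col 1: A + D ≡ E (mod 10)] no forcing yet in column 1 (carry-in 0); E=7 is free and consistent — try it, so E=7.
Step 4. [col 1: A + D ≡ E (mod 10)] from column 1 (A=8, E=7, carry-in 0, digits 1,7,8 already taken and all letters distinct): D must equal 9. So D=9.
Step 5. [col 2: A + L ≡ B (mod 10)] in column 2 we have A+L≡B with carry-in 1; given A=8, B=1 and digits 1,7,8,9 already taken and all letters distinct, that pins L to 2. So L=2.
Step 6. [col 3: A + K ≡ U (mod 10)] U=5 is one option consistent with column 3 (A + K ≡ U (mod 10), carry-in 1) — take it. So U=5.
Step 7. [col 3: A + K ≡ U (mod 10)] in column 3 we have A+K≡U with carry-in 1; given A=8, U=5 and digits 1,2,5,7,8,9 already taken and all letters distinct, that pins K to 6. So K=6.
Step 8. [col 4: L + X ≡ K (mod 10)] column 4: given L=2, K=6, carry-in 1, and digits 1,2,5,6,7,8,9 already taken and all letters distinct, L+X≡K (mod 10) forces X=3. So X=3.
Step 9. [col 6: P + D ≡ P (mod 10)] column 6 (P + D ≡ P (mod 10), carry-in 1) doesn't pin P yet; pick P=4 and continue ⇒ P=4.

Answer: A=8, B=1, D=9, E=7, K=6, L=2, P=4, U=5, X=3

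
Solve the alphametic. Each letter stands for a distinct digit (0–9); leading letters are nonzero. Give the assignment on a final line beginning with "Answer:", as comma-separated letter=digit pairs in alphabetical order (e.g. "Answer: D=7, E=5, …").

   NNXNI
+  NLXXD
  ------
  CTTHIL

Step 1. [col 1: I + D ≡ L (mod 10)] no forcing yet in column 1 (carry-in 0); I=9 is free and consistent — try it ⇒ I=9.
Step 2. [col 1: I + D ≡ L (mod 10)] D=8 is one option consistent with column 1 (I + D ≡ L (mod 10), carry-in 0) — take it. So D=8.
Step 3. [col 1: I + D ≡ L (mod 10)] in column 1 we have I+D≡L with carry-in 0; given I=9, D=8 and digits 8,9 already taken and all letters distinct, that pins L to 7, so L=7.
Step 4. [C] adding two 5-digit numbers gives at most 5+1 digits, and here it does — C is that final carry and must be 1 ⇒ C=1.
Step 5. [col 2: N + X ≡ I (mod 10)] column 2 (N + X ≡ I (mod 10), carry-in 1) doesn't pin N yet; pick N=6 and continue ⇒ N=6.
Step 6. [col 2: N + X ≡ I (mod 10)] in column 2 we have N+X≡I with carry-in 1; given N=6, I=9 and digits 1,6,7,8,9 already taken and all letters distinct, that pins X to 2 ⇒ X=2.
Step 7. [col 3: X + X ≡ H (mod 10)] from column 3 (X=2, carry-in 0, digits 1,2,6,7,8,9 already taken and all letters distinct): H must equal 4 ⇒ H=4.
Step 8. [col 4: N + L ≡ T (mod 10)] column 4 reads N+L+carry(0)=T with N=6, L=7; with digits 1,2,4,6,7,8,9 already taken and all letters distinct, the only value for T is 3 ⇒ T=3.

Answer: C=1, D=8, H=4, I=9, L=7, N=6, T=3, X=2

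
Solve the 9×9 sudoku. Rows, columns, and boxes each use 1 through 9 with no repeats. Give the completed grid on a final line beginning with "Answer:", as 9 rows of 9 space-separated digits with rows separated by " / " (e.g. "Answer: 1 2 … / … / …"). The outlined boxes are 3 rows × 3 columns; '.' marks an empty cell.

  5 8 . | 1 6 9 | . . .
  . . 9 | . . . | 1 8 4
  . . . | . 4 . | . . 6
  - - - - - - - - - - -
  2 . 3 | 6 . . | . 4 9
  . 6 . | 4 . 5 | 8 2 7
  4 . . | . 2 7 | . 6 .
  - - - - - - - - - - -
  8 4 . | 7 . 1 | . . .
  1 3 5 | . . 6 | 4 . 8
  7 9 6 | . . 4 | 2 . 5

Step 1. [r5c5∈{1,3,9}] across row 5, 3 lands solely at r5c5 ⇒ r5c5=3.
Step 2. [r7c9∈{3}] r7c9 has the single candidate 3. So r7c9=3.
Step 3. [r3c1∈{3}] r3c1 is down to just 3. So r3c1=3.
Step 4. [r4c2∈{1,5,7}] in row 4, 7 fits only at r4c2, so r4c2=7.
Step 5. [r2c2∈{2}] r2c2's peers cover all but 2 ⇒ r2c2=2.
Step 6. [r7c8∈{9}] r7c8 has the single candidate 9 ⇒ r7c8=9.
Step 7. [r4c6∈{8}] r4c6 has the single candidate 8 ⇒ r4c6=8.
Step 8. [r3c8∈{5,7}] in col 8, 5 fits only at r3c8, so r3c8=5.
Step 9. [r5c3∈{1}] nothing but 1 survives at r5c3, so r5c3=1.
Step 10. [r1c8∈{3,7}] col 8 places 3 nowhere but r1c8, so r1c8=3.
Step 11. [r3c3∈{7}] nothing but 7 survives at r3c3, so r3c3=7.
Step 12. [r9c4∈{3,8}] in row 9, 3 fits only at r9c4 ⇒ r9c4=3.
Step 13. [r8c4∈{2,9}] across row 8, 2 lands solely at r8c4. So r8c4=2.
Step 14. [r2c5∈{5,7}] across row 2, 7 lands solely at r2c5, so r2c5=7.
Step 15. [r4c7∈{5}] only 5 remains possible at r4c7. So r4c7=5.
Step 16. [r9c8∈{1}] nothing but 1 survives at r9c8. So r9c8=1.
Step 17. [r2c4∈{5}] r2c4 has the single candidate 5, so r2c4=5.
Step 18. [r6c7∈{3}] nothing but 3 survives at r6c7 ⇒ r6c7=3.
Step 19. [r3c2∈{1}] only 1 remains possible at r3c2 ⇒ r3c2=1.
Step 20. [r1c7∈{7}] nothing but 7 survives at r1c7. So r1c7=7.
Step 21. [r6c4∈{9}] nothing but 9 survives at r6c4 ⇒ r6c4=9.
Step 22. [r3c6∈{2}] only 2 remains possible at r3c6 ⇒ r3c6=2.
Step 23. [r5c1∈{9}] r5c1 has the single candidate 9 ⇒ r5c1=9.
Step 24. [r6c9∈{1}] nothing but 1 survives at r6c9. So r6c9=1.
Step 25. [r7c5∈{5}] r7c5 is down to just 5, so r7c5=5.
Step 26. [r6c2∈{5}] r6c2's peers cover all but 5, so r6c2=5.
Step 27. [r9c5∈{8}] r9c5's peers cover all but 8 ⇒ r9c5=8.
Step 28. [r3c7∈{9}] nothing but 9 survives at r3c7. So r3c7=9.
Step 29. [r3c4∈{8}] r3c4 is down to just 8. So r3c4=8.
Step 30. [r7c3∈{2}] r7c3 is down to just 2 ⇒ r7c3=2.
Step 31. [r2c6∈{3}] r2c6 has the single candidate 3 ⇒ r2c6=3.
Step 32. [r2c1∈{6}] r2c1's peers cover all but 6, so r2c1=6.
Step 33. [r8c8∈{7}] only 7 remains possible at r8c8 ⇒ r8c8=7.
Step 34. [r1c3∈{4}] only 4 remains possible at r1c3. So r1c3=4.
Step 35. [r4c5∈{1}] only 1 remains possible at r4c5 ⇒ r4c5=1.
Step 36. [r8c5∈{9}] r8c5 is down to just 9 ⇒ r8c5=9.
Step 37. [r1c9∈{2}] r1c9 is down to just 2. So r1c9=2.
Step 38. [r6c3∈{8}] nothing but 8 survives at r6c3. So r6c3=8.
Step 39. [r7c7∈{6}] r7c7's peers cover all but 6. So r7c7=6.

Answer: 5 8 4 1 6 9 7 3 2 / 6 2 9 5 7 3 1 8 4 / 3 1 7 8 4 2 9 5 6 / 2 7 3 6 1 8 5 4 9 / 9 6 1 4 3 5 8 2 7 / 4 5 8 9 2 7 3 6 1 / 8 4 2 7 5 1 6 9 3 / 1 3 5 2 9 6 4 7 8 / 7 9 6 3 8 4 2 1 5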